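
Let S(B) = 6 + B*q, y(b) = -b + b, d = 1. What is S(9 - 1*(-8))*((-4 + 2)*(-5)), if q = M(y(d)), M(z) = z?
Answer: 60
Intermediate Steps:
y(b) = 0
q = 0
S(B) = 6 (S(B) = 6 + B*0 = 6 + 0 = 6)
S(9 - 1*(-8))*((-4 + 2)*(-5)) = 6*((-4 + 2)*(-5)) = 6*(-2*(-5)) = 6*10 = 60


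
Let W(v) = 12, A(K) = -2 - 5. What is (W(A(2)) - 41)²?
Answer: 841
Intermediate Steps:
A(K) = -7
(W(A(2)) - 41)² = (12 - 41)² = (-29)² = 841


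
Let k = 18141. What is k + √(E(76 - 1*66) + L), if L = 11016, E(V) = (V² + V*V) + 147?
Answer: 18141 + √11363 ≈ 18248.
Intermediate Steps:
E(V) = 147 + 2*V² (E(V) = (V² + V²) + 147 = 2*V² + 147 = 147 + 2*V²)
k + √(E(76 - 1*66) + L) = 18141 + √((147 + 2*(76 - 1*66)²) + 11016) = 18141 + √((147 + 2*(76 - 66)²) + 11016) = 18141 + √((147 + 2*10²) + 11016) = 18141 + √((147 + 2*100) + 11016) = 18141 + √((147 + 200) + 11016) = 18141 + √(347 + 11016) = 18141 + √11363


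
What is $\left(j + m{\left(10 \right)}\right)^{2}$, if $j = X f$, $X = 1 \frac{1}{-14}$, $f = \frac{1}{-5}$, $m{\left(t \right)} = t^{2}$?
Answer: $\frac{49014001}{4900} \approx 10003.0$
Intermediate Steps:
$f = - \frac{1}{5} \approx -0.2$
$X = - \frac{1}{14}$ ($X = 1 \left(- \frac{1}{14}\right) = - \frac{1}{14} \approx -0.071429$)
$j = \frac{1}{70}$ ($j = \left(- \frac{1}{14}\right) \left(- \frac{1}{5}\right) = \frac{1}{70} \approx 0.014286$)
$\left(j + m{\left(10 \right)}\right)^{2} = \left(\frac{1}{70} + 10^{2}\right)^{2} = \left(\frac{1}{70} + 100\right)^{2} = \left(\frac{7001}{70}\right)^{2} = \frac{49014001}{4900}$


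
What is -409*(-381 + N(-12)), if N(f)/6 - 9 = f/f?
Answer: 131289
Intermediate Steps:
N(f) = 60 (N(f) = 54 + 6*(f/f) = 54 + 6*1 = 54 + 6 = 60)
-409*(-381 + N(-12)) = -409*(-381 + 60) = -409*(-321) = 131289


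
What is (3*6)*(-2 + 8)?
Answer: 108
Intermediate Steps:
(3*6)*(-2 + 8) = 18*6 = 108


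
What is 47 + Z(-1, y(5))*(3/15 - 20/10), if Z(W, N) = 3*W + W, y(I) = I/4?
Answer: 271/5 ≈ 54.200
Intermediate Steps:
y(I) = I/4 (y(I) = I*(¼) = I/4)
Z(W, N) = 4*W
47 + Z(-1, y(5))*(3/15 - 20/10) = 47 + (4*(-1))*(3/15 - 20/10) = 47 - 4*(3*(1/15) - 20*⅒) = 47 - 4*(⅕ - 2) = 47 - 4*(-9/5) = 47 + 36/5 = 271/5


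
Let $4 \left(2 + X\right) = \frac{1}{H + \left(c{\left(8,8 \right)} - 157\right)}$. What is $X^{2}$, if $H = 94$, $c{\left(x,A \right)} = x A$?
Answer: $\frac{49}{16} \approx 3.0625$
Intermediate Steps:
$c{\left(x,A \right)} = A x$
$X = - \frac{7}{4}$ ($X = -2 + \frac{1}{4 \left(94 + \left(8 \cdot 8 - 157\right)\right)} = -2 + \frac{1}{4 \left(94 + \left(64 - 157\right)\right)} = -2 + \frac{1}{4 \left(94 - 93\right)} = -2 + \frac{1}{4 \cdot 1} = -2 + \frac{1}{4} \cdot 1 = -2 + \frac{1}{4} = - \frac{7}{4} \approx -1.75$)
$X^{2} = \left(- \frac{7}{4}\right)^{2} = \frac{49}{16}$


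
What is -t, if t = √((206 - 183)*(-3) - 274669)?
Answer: -I*√274738 ≈ -524.15*I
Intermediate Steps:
t = I*√274738 (t = √(23*(-3) - 274669) = √(-69 - 274669) = √(-274738) = I*√274738 ≈ 524.15*I)
-t = -I*√274738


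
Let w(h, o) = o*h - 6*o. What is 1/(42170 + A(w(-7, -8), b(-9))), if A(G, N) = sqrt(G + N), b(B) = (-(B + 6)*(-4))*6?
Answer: 21085/889154434 - sqrt(2)/444577217 ≈ 2.3710e-5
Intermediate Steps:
b(B) = 144 + 24*B (b(B) = (-(6 + B)*(-4))*6 = ((-6 - B)*(-4))*6 = (24 + 4*B)*6 = 144 + 24*B)
w(h, o) = -6*o + h*o (w(h, o) = h*o - 6*o = -6*o + h*o)
1/(42170 + A(w(-7, -8), b(-9))) = 1/(42170 + sqrt(-8*(-6 - 7) + (144 + 24*(-9)))) = 1/(42170 + sqrt(-8*(-13) + (144 - 216))) = 1/(42170 + sqrt(104 - 72)) = 1/(42170 + sqrt(32)) = 1/(42170 + 4*sqrt(2))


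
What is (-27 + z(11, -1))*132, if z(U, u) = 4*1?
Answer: -3036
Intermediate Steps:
z(U, u) = 4
(-27 + z(11, -1))*132 = (-27 + 4)*132 = -23*132 = -3036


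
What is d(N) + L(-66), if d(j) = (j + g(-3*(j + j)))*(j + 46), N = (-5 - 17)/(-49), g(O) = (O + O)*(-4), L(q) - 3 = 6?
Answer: 50513/49 ≈ 1030.9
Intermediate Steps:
L(q) = 9 (L(q) = 3 + 6 = 9)
g(O) = -8*O (g(O) = (2*O)*(-4) = -8*O)
N = 22/49 (N = -22*(-1/49) = 22/49 ≈ 0.44898)
d(j) = 49*j*(46 + j) (d(j) = (j - (-24)*(j + j))*(j + 46) = (j - (-24)*2*j)*(46 + j) = (j - (-48)*j)*(46 + j) = (j + 48*j)*(46 + j) = (49*j)*(46 + j) = 49*j*(46 + j))
d(N) + L(-66) = 49*(22/49)*(46 + 22/49) + 9 = 49*(22/49)*(2276/49) + 9 = 50072/49 + 9 = 50513/49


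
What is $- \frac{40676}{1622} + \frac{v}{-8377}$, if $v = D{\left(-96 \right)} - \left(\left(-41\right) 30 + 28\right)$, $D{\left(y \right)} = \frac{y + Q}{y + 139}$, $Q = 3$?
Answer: $- \frac{7367813241}{292131121} \approx -25.221$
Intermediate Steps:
$D{\left(y \right)} = \frac{3 + y}{139 + y}$ ($D{\left(y \right)} = \frac{y + 3}{y + 139} = \frac{3 + y}{139 + y}$)
$v = \frac{51593}{43}$ ($v = \frac{3 - 96}{139 - 96} - \left(\left(-41\right) 30 + 28\right) = \frac{1}{43} \left(-93\right) - \left(-1230 + 28\right) = \frac{1}{43} \left(-93\right) - -1202 = - \frac{93}{43} + 1202 = \frac{51593}{43} \approx 1199.8$)
$- \frac{40676}{1622} + \frac{v}{-8377} = - \frac{40676}{1622} + \frac{51593}{43 \left(-8377\right)} = \left(-40676\right) \frac{1}{1622} + \frac{51593}{43} \left(- \frac{1}{8377}\right) = - \frac{20338}{811} - \frac{51593}{360211} = - \frac{7367813241}{292131121}$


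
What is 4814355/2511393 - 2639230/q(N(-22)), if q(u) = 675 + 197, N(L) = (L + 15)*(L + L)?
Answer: -1103990938305/364989116 ≈ -3024.7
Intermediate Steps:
N(L) = 2*L*(15 + L) (N(L) = (15 + L)*(2*L) = 2*L*(15 + L))
q(u) = 872
4814355/2511393 - 2639230/q(N(-22)) = 4814355/2511393 - 2639230/872 = 4814355*(1/2511393) - 2639230*1/872 = 1604785/837131 - 1319615/436 = -1103990938305/364989116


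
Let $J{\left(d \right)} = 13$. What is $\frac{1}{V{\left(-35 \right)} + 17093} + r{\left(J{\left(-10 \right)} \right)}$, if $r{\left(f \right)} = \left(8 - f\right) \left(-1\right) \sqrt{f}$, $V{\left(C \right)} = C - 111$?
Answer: $\frac{1}{16947} + 5 \sqrt{13} \approx 18.028$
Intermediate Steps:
$V{\left(C \right)} = -111 + C$ ($V{\left(C \right)} = C - 111 = -111 + C$)
$r{\left(f \right)} = \sqrt{f} \left(-8 + f\right)$ ($r{\left(f \right)} = \left(-8 + f\right) \sqrt{f} = \sqrt{f} \left(-8 + f\right)$)
$\frac{1}{V{\left(-35 \right)} + 17093} + r{\left(J{\left(-10 \right)} \right)} = \frac{1}{\left(-111 - 35\right) + 17093} + \sqrt{13} \left(-8 + 13\right) = \frac{1}{-146 + 17093} + \sqrt{13} \cdot 5 = \frac{1}{16947} + 5 \sqrt{13}$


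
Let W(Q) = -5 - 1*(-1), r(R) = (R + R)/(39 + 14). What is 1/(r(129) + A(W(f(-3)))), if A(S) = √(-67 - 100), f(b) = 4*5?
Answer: 13674/535667 - 2809*I*√167/535667 ≈ 0.025527 - 0.067767*I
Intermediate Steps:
f(b) = 20
r(R) = 2*R/53 (r(R) = (2*R)/53 = (2*R)*(1/53) = 2*R/53)
W(Q) = -4 (W(Q) = -5 + 1 = -4)
A(S) = I*√167 (A(S) = √(-167) = I*√167)
1/(r(129) + A(W(f(-3)))) = 1/((2/53)*129 + I*√167) = 1/(258/53 + I*√167)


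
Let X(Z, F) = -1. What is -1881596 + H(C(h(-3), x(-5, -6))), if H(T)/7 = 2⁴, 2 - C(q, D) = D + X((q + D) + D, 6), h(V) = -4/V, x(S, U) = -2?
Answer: -1881484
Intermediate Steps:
C(q, D) = 3 - D (C(q, D) = 2 - (D - 1) = 2 - (-1 + D) = 2 + (1 - D) = 3 - D)
H(T) = 112 (H(T) = 7*2⁴ = 7*16 = 112)
-1881596 + H(C(h(-3), x(-5, -6))) = -1881596 + 112 = -1881484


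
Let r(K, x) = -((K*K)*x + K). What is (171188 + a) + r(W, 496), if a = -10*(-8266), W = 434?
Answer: -93171162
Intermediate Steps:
r(K, x) = -K - x*K² (r(K, x) = -(K²*x + K) = -(x*K² + K) = -(K + x*K²) = -K - x*K²)
a = 82660
(171188 + a) + r(W, 496) = (171188 + 82660) - 1*434*(1 + 434*496) = 253848 - 1*434*(1 + 215264) = 253848 - 1*434*215265 = 253848 - 93425010 = -93171162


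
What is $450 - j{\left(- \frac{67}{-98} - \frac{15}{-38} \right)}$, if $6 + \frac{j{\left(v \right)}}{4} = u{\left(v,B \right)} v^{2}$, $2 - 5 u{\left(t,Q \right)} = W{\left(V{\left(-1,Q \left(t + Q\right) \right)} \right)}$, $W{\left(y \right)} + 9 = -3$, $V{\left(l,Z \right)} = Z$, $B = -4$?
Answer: $\frac{285396382}{619115} \approx 460.97$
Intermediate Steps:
$W{\left(y \right)} = -12$ ($W{\left(y \right)} = -9 - 3 = -12$)
$u{\left(t,Q \right)} = \frac{14}{5}$ ($u{\left(t,Q \right)} = \frac{2}{5} - - \frac{12}{5} = \frac{2}{5} + \frac{12}{5} = \frac{14}{5}$)
$j{\left(v \right)} = -24 + \frac{56 v^{2}}{5}$ ($j{\left(v \right)} = -24 + 4 \frac{14 v^{2}}{5} = -24 + \frac{56 v^{2}}{5}$)
$450 - j{\left(- \frac{67}{-98} - \frac{15}{-38} \right)} = 450 - \left(-24 + \frac{56 \left(- \frac{67}{-98} - \frac{15}{-38}\right)^{2}}{5}\right) = 450 - \left(-24 + \frac{56 \left(\left(-67\right) \left(- \frac{1}{98}\right) - - \frac{15}{38}\right)^{2}}{5}\right) = 450 - \left(-24 + \frac{56 \left(\frac{67}{98} + \frac{15}{38}\right)^{2}}{5}\right) = 450 - \left(-24 + \frac{56 \left(\frac{1004}{931}\right)^{2}}{5}\right) = 450 - \left(-24 + \frac{56}{5} \cdot \frac{1008016}{866761}\right) = 450 - \left(-24 + \frac{8064128}{619115}\right) = 450 - - \frac{6794632}{619115} = 450 + \frac{6794632}{619115} = \frac{285396382}{619115}$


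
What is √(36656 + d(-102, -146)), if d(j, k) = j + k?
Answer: 2*√9102 ≈ 190.81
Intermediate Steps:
√(36656 + d(-102, -146)) = √(36656 + (-102 - 146)) = √(36656 - 248) = √36408 = 2*√9102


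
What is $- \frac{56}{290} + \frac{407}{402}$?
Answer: $\frac{47759}{58290} \approx 0.81933$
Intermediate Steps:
$- \frac{56}{290} + \frac{407}{402} = \left(-56\right) \frac{1}{290} + 407 \cdot \frac{1}{402} = - \frac{28}{145} + \frac{407}{402} = \frac{47759}{58290}$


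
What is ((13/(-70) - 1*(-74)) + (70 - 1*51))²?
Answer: 42211009/4900 ≈ 8614.5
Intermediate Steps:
((13/(-70) - 1*(-74)) + (70 - 1*51))² = ((13*(-1/70) + 74) + (70 - 51))² = ((-13/70 + 74) + 19)² = (5167/70 + 19)² = (6497/70)² = 42211009/4900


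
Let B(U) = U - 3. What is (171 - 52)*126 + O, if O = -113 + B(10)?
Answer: 14888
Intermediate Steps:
B(U) = -3 + U
O = -106 (O = -113 + (-3 + 10) = -113 + 7 = -106)
(171 - 52)*126 + O = (171 - 52)*126 - 106 = 119*126 - 106 = 14994 - 106 = 14888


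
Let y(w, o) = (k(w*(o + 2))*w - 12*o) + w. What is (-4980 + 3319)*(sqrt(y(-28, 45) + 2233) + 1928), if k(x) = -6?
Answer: -3202408 - 1661*sqrt(1833) ≈ -3.2735e+6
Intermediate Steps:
y(w, o) = -12*o - 5*w (y(w, o) = (-6*w - 12*o) + w = (-12*o - 6*w) + w = -12*o - 5*w)
(-4980 + 3319)*(sqrt(y(-28, 45) + 2233) + 1928) = (-4980 + 3319)*(sqrt((-12*45 - 5*(-28)) + 2233) + 1928) = -1661*(sqrt((-540 + 140) + 2233) + 1928) = -1661*(sqrt(-400 + 2233) + 1928) = -1661*(sqrt(1833) + 1928) = -1661*(1928 + sqrt(1833)) = -3202408 - 1661*sqrt(1833)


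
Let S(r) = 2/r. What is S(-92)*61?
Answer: -61/46 ≈ -1.3261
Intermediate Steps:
S(-92)*61 = (2/(-92))*61 = (2*(-1/92))*61 = -1/46*61 = -61/46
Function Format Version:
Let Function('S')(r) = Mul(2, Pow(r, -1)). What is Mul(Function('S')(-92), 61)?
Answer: Rational(-61, 46) ≈ -1.3261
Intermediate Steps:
Mul(Function('S')(-92), 61) = Mul(Mul(2, Pow(-92, -1)), 61) = Mul(Mul(2, Rational(-1, 92)), 61) = Mul(Rational(-1, 46), 61) = Rational(-61, 46)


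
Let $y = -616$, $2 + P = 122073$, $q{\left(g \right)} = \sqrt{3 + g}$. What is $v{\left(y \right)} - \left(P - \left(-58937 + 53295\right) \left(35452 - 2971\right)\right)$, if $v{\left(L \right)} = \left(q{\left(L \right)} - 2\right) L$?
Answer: $-183378641 - 616 i \sqrt{613} \approx -1.8338 \cdot 10^{8} - 15251.0 i$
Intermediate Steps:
$P = 122071$ ($P = -2 + 122073 = 122071$)
$v{\left(L \right)} = L \left(-2 + \sqrt{3 + L}\right)$ ($v{\left(L \right)} = \left(\sqrt{3 + L} - 2\right) L = \left(-2 + \sqrt{3 + L}\right) L = L \left(-2 + \sqrt{3 + L}\right)$)
$v{\left(y \right)} - \left(P - \left(-58937 + 53295\right) \left(35452 - 2971\right)\right) = - 616 \left(-2 + \sqrt{3 - 616}\right) + \left(\left(-58937 + 53295\right) \left(35452 - 2971\right) - 122071\right) = - 616 \left(-2 + \sqrt{-613}\right) - 183379873 = - 616 \left(-2 + i \sqrt{613}\right) - 183379873 = \left(1232 - 616 i \sqrt{613}\right) - 183379873 = -183378641 - 616 i \sqrt{613}$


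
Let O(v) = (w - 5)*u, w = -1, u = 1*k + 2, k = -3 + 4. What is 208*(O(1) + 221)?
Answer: 42224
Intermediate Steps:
k = 1
u = 3 (u = 1*1 + 2 = 1 + 2 = 3)
O(v) = -18 (O(v) = (-1 - 5)*3 = -6*3 = -18)
208*(O(1) + 221) = 208*(-18 + 221) = 208*203 = 42224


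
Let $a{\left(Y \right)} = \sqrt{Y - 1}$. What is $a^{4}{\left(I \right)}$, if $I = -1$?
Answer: $4$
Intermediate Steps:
$a{\left(Y \right)} = \sqrt{-1 + Y}$
$a^{4}{\left(I \right)} = \left(\sqrt{-1 - 1}\right)^{4} = \left(\sqrt{-2}\right)^{4} = \left(i \sqrt{2}\right)^{4} = 4$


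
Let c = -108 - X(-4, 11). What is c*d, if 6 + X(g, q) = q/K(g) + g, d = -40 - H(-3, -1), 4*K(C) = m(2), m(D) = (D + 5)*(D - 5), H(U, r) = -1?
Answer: 26182/7 ≈ 3740.3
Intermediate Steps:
m(D) = (-5 + D)*(5 + D) (m(D) = (5 + D)*(-5 + D) = (-5 + D)*(5 + D))
K(C) = -21/4 (K(C) = (-25 + 2**2)/4 = (-25 + 4)/4 = (1/4)*(-21) = -21/4)
d = -39 (d = -40 - 1*(-1) = -40 + 1 = -39)
X(g, q) = -6 + g - 4*q/21 (X(g, q) = -6 + (q/(-21/4) + g) = -6 + (q*(-4/21) + g) = -6 + (-4*q/21 + g) = -6 + (g - 4*q/21) = -6 + g - 4*q/21)
c = -2014/21 (c = -108 - (-6 - 4 - 4/21*11) = -108 - (-6 - 4 - 44/21) = -108 - 1*(-254/21) = -108 + 254/21 = -2014/21 ≈ -95.905)
c*d = -2014/21*(-39) = 26182/7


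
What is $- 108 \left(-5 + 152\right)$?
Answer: $-15876$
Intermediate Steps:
$- 108 \left(-5 + 152\right) = \left(-108\right) 147 = -15876$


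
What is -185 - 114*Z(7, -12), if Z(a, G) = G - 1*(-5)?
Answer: 613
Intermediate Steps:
Z(a, G) = 5 + G (Z(a, G) = G + 5 = 5 + G)
-185 - 114*Z(7, -12) = -185 - 114*(5 - 12) = -185 - 114*(-7) = -185 + 798 = 613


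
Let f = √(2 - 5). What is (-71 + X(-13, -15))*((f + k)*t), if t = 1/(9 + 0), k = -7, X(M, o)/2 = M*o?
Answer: -2233/9 + 319*I*√3/9 ≈ -248.11 + 61.392*I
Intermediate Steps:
X(M, o) = 2*M*o (X(M, o) = 2*(M*o) = 2*M*o)
f = I*√3 (f = √(-3) = I*√3 ≈ 1.732*I)
t = ⅑ (t = 1/9 = ⅑ ≈ 0.11111)
(-71 + X(-13, -15))*((f + k)*t) = (-71 + 2*(-13)*(-15))*((I*√3 - 7)*(⅑)) = (-71 + 390)*((-7 + I*√3)*(⅑)) = 319*(-7/9 + I*√3/9) = -2233/9 + 319*I*√3/9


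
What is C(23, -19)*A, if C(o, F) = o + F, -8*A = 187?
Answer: -187/2 ≈ -93.500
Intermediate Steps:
A = -187/8 (A = -1/8*187 = -187/8 ≈ -23.375)
C(o, F) = F + o
C(23, -19)*A = (-19 + 23)*(-187/8) = 4*(-187/8) = -187/2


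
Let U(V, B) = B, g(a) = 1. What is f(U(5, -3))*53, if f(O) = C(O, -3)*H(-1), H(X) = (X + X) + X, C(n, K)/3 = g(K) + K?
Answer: 954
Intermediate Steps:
C(n, K) = 3 + 3*K (C(n, K) = 3*(1 + K) = 3 + 3*K)
H(X) = 3*X (H(X) = 2*X + X = 3*X)
f(O) = 18 (f(O) = (3 + 3*(-3))*(3*(-1)) = (3 - 9)*(-3) = -6*(-3) = 18)
f(U(5, -3))*53 = 18*53 = 954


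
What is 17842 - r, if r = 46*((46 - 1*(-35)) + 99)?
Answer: 9562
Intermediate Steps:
r = 8280 (r = 46*((46 + 35) + 99) = 46*(81 + 99) = 46*180 = 8280)
17842 - r = 17842 - 1*8280 = 17842 - 8280 = 9562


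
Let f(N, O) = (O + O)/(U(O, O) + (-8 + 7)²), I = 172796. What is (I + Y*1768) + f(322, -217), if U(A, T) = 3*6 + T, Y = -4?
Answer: 16406893/99 ≈ 1.6573e+5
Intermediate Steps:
U(A, T) = 18 + T
f(N, O) = 2*O/(19 + O) (f(N, O) = (O + O)/((18 + O) + (-8 + 7)²) = (2*O)/((18 + O) + (-1)²) = (2*O)/((18 + O) + 1) = (2*O)/(19 + O) = 2*O/(19 + O))
(I + Y*1768) + f(322, -217) = (172796 - 4*1768) + 2*(-217)/(19 - 217) = (172796 - 7072) + 2*(-217)/(-198) = 165724 + 2*(-217)*(-1/198) = 165724 + 217/99 = 16406893/99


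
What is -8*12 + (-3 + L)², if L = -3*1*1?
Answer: -60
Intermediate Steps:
L = -3 (L = -3*1 = -3)
-8*12 + (-3 + L)² = -8*12 + (-3 - 3)² = -96 + (-6)² = -96 + 36 = -60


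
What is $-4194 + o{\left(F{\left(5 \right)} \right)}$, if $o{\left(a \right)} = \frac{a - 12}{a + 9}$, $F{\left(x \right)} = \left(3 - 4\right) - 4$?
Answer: $- \frac{16793}{4} \approx -4198.3$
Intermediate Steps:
$F{\left(x \right)} = -5$ ($F{\left(x \right)} = -1 - 4 = -5$)
$o{\left(a \right)} = \frac{-12 + a}{9 + a}$
$-4194 + o{\left(F{\left(5 \right)} \right)} = -4194 + \frac{-12 - 5}{9 - 5} = -4194 + \frac{1}{4} \left(-17\right) = -4194 - \frac{17}{4} = - \frac{16793}{4}$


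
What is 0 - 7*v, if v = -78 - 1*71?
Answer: 1043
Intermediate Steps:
v = -149 (v = -78 - 71 = -149)
0 - 7*v = 0 - 7*(-149) = 0 + 1043 = 1043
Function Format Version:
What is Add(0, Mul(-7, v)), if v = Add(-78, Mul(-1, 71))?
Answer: 1043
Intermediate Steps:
v = -149 (v = Add(-78, -71) = -149)
Add(0, Mul(-7, v)) = Add(0, Mul(-7, -149)) = Add(0, 1043) = 1043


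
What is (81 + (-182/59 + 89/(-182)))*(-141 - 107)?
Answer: -103093972/5369 ≈ -19202.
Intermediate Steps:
(81 + (-182/59 + 89/(-182)))*(-141 - 107) = (81 + (-182*1/59 + 89*(-1/182)))*(-248) = (81 + (-182/59 - 89/182))*(-248) = (81 - 38375/10738)*(-248) = (831403/10738)*(-248) = -103093972/5369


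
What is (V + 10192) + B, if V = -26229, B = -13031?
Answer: -29068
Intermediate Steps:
(V + 10192) + B = (-26229 + 10192) - 13031 = -16037 - 13031 = -29068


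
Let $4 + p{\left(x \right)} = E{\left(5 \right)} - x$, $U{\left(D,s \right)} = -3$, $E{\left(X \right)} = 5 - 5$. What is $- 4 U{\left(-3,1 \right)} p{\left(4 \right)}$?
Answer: $-96$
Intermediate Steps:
$E{\left(X \right)} = 0$ ($E{\left(X \right)} = 5 - 5 = 0$)
$p{\left(x \right)} = -4 - x$ ($p{\left(x \right)} = -4 + \left(0 - x\right) = -4 - x$)
$- 4 U{\left(-3,1 \right)} p{\left(4 \right)} = \left(-4\right) \left(-3\right) \left(-4 - 4\right) = 12 \left(-4 - 4\right) = 12 \left(-8\right) = -96$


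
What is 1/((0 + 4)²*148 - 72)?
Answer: 1/2296 ≈ 0.00043554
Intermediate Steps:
1/((0 + 4)²*148 - 72) = 1/(4²*148 - 72) = 1/(16*148 - 72) = 1/(2368 - 72) = 1/2296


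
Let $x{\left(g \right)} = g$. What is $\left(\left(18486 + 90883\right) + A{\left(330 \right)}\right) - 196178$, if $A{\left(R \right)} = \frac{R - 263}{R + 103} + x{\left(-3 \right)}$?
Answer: $- \frac{37589529}{433} \approx -86812.0$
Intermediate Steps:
$A{\left(R \right)} = -3 + \frac{-263 + R}{103 + R}$ ($A{\left(R \right)} = \frac{R - 263}{R + 103} - 3 = \frac{-263 + R}{103 + R} - 3 = -3 + \frac{-263 + R}{103 + R}$)
$\left(\left(18486 + 90883\right) + A{\left(330 \right)}\right) - 196178 = \left(\left(18486 + 90883\right) + \frac{2 \left(-286 - 330\right)}{103 + 330}\right) - 196178 = \left(109369 + \frac{2 \left(-286 - 330\right)}{433}\right) - 196178 = \left(109369 + 2 \cdot \frac{1}{433} \left(-616\right)\right) - 196178 = \left(109369 - \frac{1232}{433}\right) - 196178 = \frac{47355545}{433} - 196178 = - \frac{37589529}{433}$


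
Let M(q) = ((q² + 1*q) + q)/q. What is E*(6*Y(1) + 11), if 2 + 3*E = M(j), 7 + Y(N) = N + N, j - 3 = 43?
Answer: -874/3 ≈ -291.33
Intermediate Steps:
j = 46 (j = 3 + 43 = 46)
Y(N) = -7 + 2*N (Y(N) = -7 + (N + N) = -7 + 2*N)
M(q) = (q² + 2*q)/q (M(q) = ((q² + q) + q)/q = ((q + q²) + q)/q = (q² + 2*q)/q)
E = 46/3 (E = -⅔ + (2 + 46)/3 = -⅔ + (⅓)*48 = -⅔ + 16 = 46/3 ≈ 15.333)
E*(6*Y(1) + 11) = 46*(6*(-7 + 2*1) + 11)/3 = 46*(6*(-7 + 2) + 11)/3 = 46*(6*(-5) + 11)/3 = 46*(-30 + 11)/3 = (46/3)*(-19) = -874/3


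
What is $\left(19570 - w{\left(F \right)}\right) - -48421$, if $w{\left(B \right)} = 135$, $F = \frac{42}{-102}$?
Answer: $67856$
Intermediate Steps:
$F = - \frac{7}{17}$ ($F = 42 \left(- \frac{1}{102}\right) = - \frac{7}{17} \approx -0.41176$)
$\left(19570 - w{\left(F \right)}\right) - -48421 = \left(19570 - 135\right) - -48421 = \left(19570 - 135\right) + 48421 = 19435 + 48421 = 67856$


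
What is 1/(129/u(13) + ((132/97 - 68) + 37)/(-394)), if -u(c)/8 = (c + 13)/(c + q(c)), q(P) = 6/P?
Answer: -51670736/427498675 ≈ -0.12087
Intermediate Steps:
u(c) = -8*(13 + c)/(c + 6/c) (u(c) = -8*(c + 13)/(c + 6/c) = -8*(13 + c)/(c + 6/c))
1/(129/u(13) + ((132/97 - 68) + 37)/(-394)) = 1/(129/((-8*13*(13 + 13)/(6 + 13²))) + ((132/97 - 68) + 37)/(-394)) = 1/(129/((-8*13*26/(6 + 169))) + ((132*(1/97) - 68) + 37)*(-1/394)) = 1/(129/((-8*13*26/175)) + ((132/97 - 68) + 37)*(-1/394)) = 1/(129/((-8*13*1/175*26)) + (-6464/97 + 37)*(-1/394)) = 1/(129/(-2704/175) - 2875/97*(-1/394)) = 1/(129*(-175/2704) + 2875/38218) = 1/(-22575/2704 + 2875/38218) = 1/(-427498675/51670736) = -51670736/427498675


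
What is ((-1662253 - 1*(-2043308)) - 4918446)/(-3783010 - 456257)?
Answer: 4537391/4239267 ≈ 1.0703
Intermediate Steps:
((-1662253 - 1*(-2043308)) - 4918446)/(-3783010 - 456257) = ((-1662253 + 2043308) - 4918446)/(-4239267) = (381055 - 4918446)*(-1/4239267) = -4537391*(-1/4239267) = 4537391/4239267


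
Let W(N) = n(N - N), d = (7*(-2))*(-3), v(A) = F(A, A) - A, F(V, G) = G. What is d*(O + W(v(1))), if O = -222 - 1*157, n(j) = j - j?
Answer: -15918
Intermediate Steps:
n(j) = 0
O = -379 (O = -222 - 157 = -379)
v(A) = 0 (v(A) = A - A = 0)
d = 42 (d = -14*(-3) = 42)
W(N) = 0
d*(O + W(v(1))) = 42*(-379 + 0) = 42*(-379) = -15918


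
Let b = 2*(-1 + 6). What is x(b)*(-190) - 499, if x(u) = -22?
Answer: 3681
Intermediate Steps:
b = 10 (b = 2*5 = 10)
x(b)*(-190) - 499 = -22*(-190) - 499 = 4180 - 499 = 3681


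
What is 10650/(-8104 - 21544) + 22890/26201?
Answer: 28543005/55486232 ≈ 0.51442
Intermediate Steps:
10650/(-8104 - 21544) + 22890/26201 = 10650/(-29648) + 22890*(1/26201) = 10650*(-1/29648) + 3270/3743 = -5325/14824 + 3270/3743 = 28543005/55486232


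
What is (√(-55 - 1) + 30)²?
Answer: 844 + 120*I*√14 ≈ 844.0 + 449.0*I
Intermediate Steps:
(√(-55 - 1) + 30)² = (√(-56) + 30)² = (2*I*√14 + 30)² = (30 + 2*I*√14)²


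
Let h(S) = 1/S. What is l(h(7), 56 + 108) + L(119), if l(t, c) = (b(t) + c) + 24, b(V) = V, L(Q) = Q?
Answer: 2150/7 ≈ 307.14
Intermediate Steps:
l(t, c) = 24 + c + t (l(t, c) = (t + c) + 24 = (c + t) + 24 = 24 + c + t)
l(h(7), 56 + 108) + L(119) = (24 + (56 + 108) + 1/7) + 119 = (24 + 164 + ⅐) + 119 = 1317/7 + 119 = 2150/7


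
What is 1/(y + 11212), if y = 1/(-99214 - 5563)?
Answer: 104777/1174759723 ≈ 8.9190e-5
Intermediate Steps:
y = -1/104777 (y = 1/(-104777) = -1/104777 ≈ -9.5441e-6)
1/(y + 11212) = 1/(-1/104777 + 11212) = 1/(1174759723/104777) = 104777/1174759723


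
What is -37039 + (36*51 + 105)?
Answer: -35098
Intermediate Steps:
-37039 + (36*51 + 105) = -37039 + (1836 + 105) = -37039 + 1941 = -35098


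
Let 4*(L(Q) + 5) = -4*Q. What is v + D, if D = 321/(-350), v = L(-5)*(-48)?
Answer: -321/350 ≈ -0.91714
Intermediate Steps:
L(Q) = -5 - Q (L(Q) = -5 + (-4*Q)/4 = -5 - Q)
v = 0 (v = (-5 - 1*(-5))*(-48) = (-5 + 5)*(-48) = 0*(-48) = 0)
D = -321/350 (D = 321*(-1/350) = -321/350 ≈ -0.91714)
v + D = 0 - 321/350 = -321/350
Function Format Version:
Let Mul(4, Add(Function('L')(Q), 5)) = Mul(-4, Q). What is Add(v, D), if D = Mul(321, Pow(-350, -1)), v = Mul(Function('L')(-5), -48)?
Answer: Rational(-321, 350) ≈ -0.91714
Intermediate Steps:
Function('L')(Q) = Add(-5, Mul(-1, Q)) (Function('L')(Q) = Add(-5, Mul(Rational(1, 4), Mul(-4, Q))) = Add(-5, Mul(-1, Q)))
v = 0 (v = Mul(Add(-5, Mul(-1, -5)), -48) = Mul(Add(-5, 5), -48) = Mul(0, -48) = 0)
D = Rational(-321, 350) (D = Mul(321, Rational(-1, 350)) = Rational(-321, 350) ≈ -0.91714)
Add(v, D) = Add(0, Rational(-321, 350)) = Rational(-321, 350)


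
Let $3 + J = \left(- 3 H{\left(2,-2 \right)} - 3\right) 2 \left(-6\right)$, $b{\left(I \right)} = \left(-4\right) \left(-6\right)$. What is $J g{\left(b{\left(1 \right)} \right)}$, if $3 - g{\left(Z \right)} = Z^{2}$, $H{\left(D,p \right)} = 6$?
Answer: $-142677$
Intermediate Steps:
$b{\left(I \right)} = 24$
$J = 249$ ($J = -3 + \left(\left(-3\right) 6 - 3\right) 2 \left(-6\right) = -3 + \left(-18 - 3\right) 2 \left(-6\right) = -3 + \left(-21\right) 2 \left(-6\right) = -3 - -252 = -3 + 252 = 249$)
$g{\left(Z \right)} = 3 - Z^{2}$
$J g{\left(b{\left(1 \right)} \right)} = 249 \left(3 - 24^{2}\right) = 249 \left(3 - 576\right) = 249 \left(-573\right) = -142677$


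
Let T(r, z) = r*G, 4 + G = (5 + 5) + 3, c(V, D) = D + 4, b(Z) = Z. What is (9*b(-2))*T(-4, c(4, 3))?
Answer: 648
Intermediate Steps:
c(V, D) = 4 + D
G = 9 (G = -4 + ((5 + 5) + 3) = -4 + (10 + 3) = -4 + 13 = 9)
T(r, z) = 9*r (T(r, z) = r*9 = 9*r)
(9*b(-2))*T(-4, c(4, 3)) = (9*(-2))*(9*(-4)) = -18*(-36) = 648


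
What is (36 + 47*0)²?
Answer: 1296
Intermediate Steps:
(36 + 47*0)² = (36 + 0)² = 36² = 1296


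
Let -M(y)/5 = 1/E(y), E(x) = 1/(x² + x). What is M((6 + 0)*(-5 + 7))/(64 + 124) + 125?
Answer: 5680/47 ≈ 120.85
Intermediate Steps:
E(x) = 1/(x + x²)
M(y) = -5*y*(1 + y)
M((6 + 0)*(-5 + 7))/(64 + 124) + 125 = (-5*(6 + 0)*(-5 + 7)*(1 + (6 + 0)*(-5 + 7)))/(64 + 124) + 125 = -5*6*2*(1 + 6*2)/188 + 125 = -5*12*(1 + 12)*(1/188) + 125 = -5*12*13*(1/188) + 125 = -780*1/188 + 125 = -195/47 + 125 = 5680/47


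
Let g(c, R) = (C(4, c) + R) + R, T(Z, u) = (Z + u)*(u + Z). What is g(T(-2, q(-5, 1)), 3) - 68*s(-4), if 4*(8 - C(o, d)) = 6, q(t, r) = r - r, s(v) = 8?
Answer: -1063/2 ≈ -531.50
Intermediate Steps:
q(t, r) = 0
C(o, d) = 13/2 (C(o, d) = 8 - ¼*6 = 8 - 3/2 = 13/2)
T(Z, u) = (Z + u)² (T(Z, u) = (Z + u)*(Z + u) = (Z + u)²)
g(c, R) = 13/2 + 2*R (g(c, R) = (13/2 + R) + R = 13/2 + 2*R)
g(T(-2, q(-5, 1)), 3) - 68*s(-4) = (13/2 + 2*3) - 68*8 = (13/2 + 6) - 544 = 25/2 - 544 = -1063/2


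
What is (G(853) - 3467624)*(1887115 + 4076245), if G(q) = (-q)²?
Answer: -16339695850400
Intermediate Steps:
G(q) = q²
(G(853) - 3467624)*(1887115 + 4076245) = (853² - 3467624)*(1887115 + 4076245) = (727609 - 3467624)*5963360 = -2740015*5963360 = -16339695850400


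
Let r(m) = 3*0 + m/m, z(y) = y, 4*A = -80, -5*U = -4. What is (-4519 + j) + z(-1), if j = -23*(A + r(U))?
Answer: -4083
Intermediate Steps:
U = ⅘ (U = -⅕*(-4) = ⅘ ≈ 0.80000)
A = -20 (A = (¼)*(-80) = -20)
r(m) = 1 (r(m) = 0 + 1 = 1)
j = 437 (j = -23*(-20 + 1) = -23*(-19) = 437)
(-4519 + j) + z(-1) = (-4519 + 437) - 1 = -4082 - 1 = -4083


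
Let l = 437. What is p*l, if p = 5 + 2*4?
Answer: 5681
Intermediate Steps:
p = 13 (p = 5 + 8 = 13)
p*l = 13*437 = 5681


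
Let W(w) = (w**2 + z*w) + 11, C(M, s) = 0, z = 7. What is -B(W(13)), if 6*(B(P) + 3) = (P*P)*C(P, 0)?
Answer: 3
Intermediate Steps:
W(w) = 11 + w**2 + 7*w (W(w) = (w**2 + 7*w) + 11 = 11 + w**2 + 7*w)
B(P) = -3 (B(P) = -3 + ((P*P)*0)/6 = -3 + (P**2*0)/6 = -3 + (1/6)*0 = -3 + 0 = -3)
-B(W(13)) = -1*(-3) = 3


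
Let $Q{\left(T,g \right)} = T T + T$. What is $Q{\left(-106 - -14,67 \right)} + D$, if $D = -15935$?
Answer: $-7563$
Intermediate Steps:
$Q{\left(T,g \right)} = T + T^{2}$ ($Q{\left(T,g \right)} = T^{2} + T = T + T^{2}$)
$Q{\left(-106 - -14,67 \right)} + D = \left(-106 - -14\right) \left(1 - 92\right) - 15935 = \left(-106 + 14\right) \left(1 + \left(-106 + 14\right)\right) - 15935 = - 92 \left(1 - 92\right) - 15935 = \left(-92\right) \left(-91\right) - 15935 = 8372 - 15935 = -7563$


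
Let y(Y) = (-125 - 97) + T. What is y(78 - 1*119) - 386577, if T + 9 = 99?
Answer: -386709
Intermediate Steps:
T = 90 (T = -9 + 99 = 90)
y(Y) = -132 (y(Y) = (-125 - 97) + 90 = -222 + 90 = -132)
y(78 - 1*119) - 386577 = -132 - 386577 = -386709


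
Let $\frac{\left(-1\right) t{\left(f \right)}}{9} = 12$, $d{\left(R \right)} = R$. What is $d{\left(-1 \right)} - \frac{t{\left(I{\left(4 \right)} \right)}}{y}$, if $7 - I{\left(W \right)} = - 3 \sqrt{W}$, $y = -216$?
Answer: $- \frac{3}{2} \approx -1.5$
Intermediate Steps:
$I{\left(W \right)} = 7 + 3 \sqrt{W}$ ($I{\left(W \right)} = 7 - - 3 \sqrt{W} = 7 + 3 \sqrt{W}$)
$t{\left(f \right)} = -108$ ($t{\left(f \right)} = \left(-9\right) 12 = -108$)
$d{\left(-1 \right)} - \frac{t{\left(I{\left(4 \right)} \right)}}{y} = -1 - - \frac{108}{-216} = -1 - \left(-108\right) \left(- \frac{1}{216}\right) = -1 - \frac{1}{2} = - \frac{3}{2}$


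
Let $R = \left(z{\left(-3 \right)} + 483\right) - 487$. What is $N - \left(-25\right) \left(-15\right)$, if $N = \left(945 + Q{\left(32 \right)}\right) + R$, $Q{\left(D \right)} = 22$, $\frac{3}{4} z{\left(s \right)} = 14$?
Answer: $\frac{1820}{3} \approx 606.67$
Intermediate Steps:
$z{\left(s \right)} = \frac{56}{3}$ ($z{\left(s \right)} = \frac{4}{3} \cdot 14 = \frac{56}{3}$)
$R = \frac{44}{3}$ ($R = \left(\frac{56}{3} + 483\right) - 487 = \frac{1505}{3} - 487 = \frac{44}{3} \approx 14.667$)
$N = \frac{2945}{3}$ ($N = \left(945 + 22\right) + \frac{44}{3} = 967 + \frac{44}{3} = \frac{2945}{3} \approx 981.67$)
$N - \left(-25\right) \left(-15\right) = \frac{2945}{3} - \left(-25\right) \left(-15\right) = \frac{2945}{3} - 375 = \frac{1820}{3}$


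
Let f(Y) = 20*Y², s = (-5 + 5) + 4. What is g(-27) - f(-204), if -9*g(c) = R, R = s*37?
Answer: -7491028/9 ≈ -8.3234e+5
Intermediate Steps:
s = 4 (s = 0 + 4 = 4)
R = 148 (R = 4*37 = 148)
g(c) = -148/9 (g(c) = -⅑*148 = -148/9)
g(-27) - f(-204) = -148/9 - 20*(-204)² = -148/9 - 20*41616 = -148/9 - 1*832320 = -148/9 - 832320 = -7491028/9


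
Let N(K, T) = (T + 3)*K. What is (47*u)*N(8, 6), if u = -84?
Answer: -284256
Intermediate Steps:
N(K, T) = K*(3 + T) (N(K, T) = (3 + T)*K = K*(3 + T))
(47*u)*N(8, 6) = (47*(-84))*(8*(3 + 6)) = -31584*9 = -3948*72 = -284256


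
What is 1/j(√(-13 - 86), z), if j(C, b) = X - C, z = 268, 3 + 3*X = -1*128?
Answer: -393/18052 + 27*I*√11/18052 ≈ -0.02177 + 0.0049606*I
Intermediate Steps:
X = -131/3 (X = -1 + (-1*128)/3 = -1 + (⅓)*(-128) = -1 - 128/3 = -131/3 ≈ -43.667)
j(C, b) = -131/3 - C
1/j(√(-13 - 86), z) = 1/(-131/3 - √(-13 - 86)) = 1/(-131/3 - √(-99)) = 1/(-131/3 - 3*I*√11)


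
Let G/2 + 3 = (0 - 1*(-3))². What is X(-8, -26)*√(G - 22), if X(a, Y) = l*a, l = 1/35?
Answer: -8*I*√10/35 ≈ -0.72281*I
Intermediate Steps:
G = 12 (G = -6 + 2*(0 - 1*(-3))² = -6 + 2*(0 + 3)² = -6 + 2*3² = -6 + 2*9 = -6 + 18 = 12)
l = 1/35 ≈ 0.028571
X(a, Y) = a/35
X(-8, -26)*√(G - 22) = ((1/35)*(-8))*√(12 - 22) = -8*I*√10/35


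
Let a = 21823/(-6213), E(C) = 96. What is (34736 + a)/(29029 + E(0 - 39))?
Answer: 43158589/36190725 ≈ 1.1925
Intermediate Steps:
a = -21823/6213 (a = 21823*(-1/6213) = -21823/6213 ≈ -3.5125)
(34736 + a)/(29029 + E(0 - 39)) = (34736 - 21823/6213)/(29029 + 96) = (215792945/6213)/29125 = (215792945/6213)*(1/29125) = 43158589/36190725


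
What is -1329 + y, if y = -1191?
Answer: -2520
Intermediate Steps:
-1329 + y = -1329 - 1191 = -2520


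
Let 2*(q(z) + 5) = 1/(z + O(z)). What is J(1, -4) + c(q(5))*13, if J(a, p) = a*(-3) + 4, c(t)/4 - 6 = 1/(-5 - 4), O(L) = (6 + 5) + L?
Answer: 2765/9 ≈ 307.22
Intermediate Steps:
O(L) = 11 + L
q(z) = -5 + 1/(2*(11 + 2*z)) (q(z) = -5 + 1/(2*(z + (11 + z))) = -5 + 1/(2*(11 + 2*z)))
c(t) = 212/9 (c(t) = 24 + 4/(-5 - 4) = 24 + 4/(-9) = 24 + 4*(-⅑) = 24 - 4/9 = 212/9)
J(a, p) = 4 - 3*a (J(a, p) = -3*a + 4 = 4 - 3*a)
J(1, -4) + c(q(5))*13 = (4 - 3*1) + (212/9)*13 = (4 - 3) + 2756/9 = 1 + 2756/9 = 2765/9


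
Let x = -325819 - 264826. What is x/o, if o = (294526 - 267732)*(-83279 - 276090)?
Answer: 590645/9628932986 ≈ 6.1341e-5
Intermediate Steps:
x = -590645
o = -9628932986 (o = 26794*(-359369) = -9628932986)
x/o = -590645/(-9628932986) = -590645*(-1/9628932986) = 590645/9628932986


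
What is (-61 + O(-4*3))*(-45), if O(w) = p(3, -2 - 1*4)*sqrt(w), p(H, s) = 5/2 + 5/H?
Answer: 2745 - 375*I*sqrt(3) ≈ 2745.0 - 649.52*I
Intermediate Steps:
p(H, s) = 5/2 + 5/H (p(H, s) = 5*(1/2) + 5/H = 5/2 + 5/H)
O(w) = 25*sqrt(w)/6 (O(w) = (5/2 + 5/3)*sqrt(w) = 25*sqrt(w)/6)
(-61 + O(-4*3))*(-45) = (-61 + 25*sqrt(-4*3)/6)*(-45) = (-61 + 25*sqrt(-12)/6)*(-45) = (-61 + 25*(2*I*sqrt(3))/6)*(-45) = (-61 + 25*I*sqrt(3)/3)*(-45) = 2745 - 375*I*sqrt(3)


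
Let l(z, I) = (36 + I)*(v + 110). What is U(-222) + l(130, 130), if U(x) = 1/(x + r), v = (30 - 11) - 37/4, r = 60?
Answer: 1610158/81 ≈ 19879.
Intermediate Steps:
v = 39/4 (v = 19 - 37*¼ = 19 - 37/4 = 39/4 ≈ 9.7500)
U(x) = 1/(60 + x) (U(x) = 1/(x + 60) = 1/(60 + x))
l(z, I) = 4311 + 479*I/4 (l(z, I) = (36 + I)*(39/4 + 110) = (36 + I)*(479/4) = 4311 + 479*I/4)
U(-222) + l(130, 130) = 1/(60 - 222) + (4311 + (479/4)*130) = 1/(-162) + (4311 + 31135/2) = -1/162 + 39757/2 = 1610158/81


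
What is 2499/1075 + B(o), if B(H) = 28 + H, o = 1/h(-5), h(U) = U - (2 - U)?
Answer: 390113/12900 ≈ 30.241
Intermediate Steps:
h(U) = -2 + 2*U (h(U) = U + (-2 + U) = -2 + 2*U)
o = -1/12 (o = 1/(-2 + 2*(-5)) = 1/(-2 - 10) = 1/(-12) = -1/12 ≈ -0.083333)
2499/1075 + B(o) = 2499/1075 + (28 - 1/12) = 2499*(1/1075) + 335/12 = 2499/1075 + 335/12 = 390113/12900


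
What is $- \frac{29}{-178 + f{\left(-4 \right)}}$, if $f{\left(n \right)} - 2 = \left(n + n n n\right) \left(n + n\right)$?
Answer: $- \frac{29}{368} \approx -0.078804$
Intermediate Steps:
$f{\left(n \right)} = 2 + 2 n \left(n + n^{3}\right)$ ($f{\left(n \right)} = 2 + \left(n + n n n\right) \left(n + n\right) = 2 + \left(n + n^{2} n\right) 2 n = 2 + \left(n + n^{3}\right) 2 n = 2 + 2 n \left(n + n^{3}\right)$)
$- \frac{29}{-178 + f{\left(-4 \right)}} = - \frac{29}{-178 + \left(2 + 2 \left(-4\right)^{2} + 2 \left(-4\right)^{4}\right)} = - \frac{29}{-178 + \left(2 + 2 \cdot 16 + 2 \cdot 256\right)} = - \frac{29}{-178 + \left(2 + 32 + 512\right)} = - \frac{29}{-178 + 546} = - \frac{29}{368}$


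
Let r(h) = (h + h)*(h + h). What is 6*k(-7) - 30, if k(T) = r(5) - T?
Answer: 612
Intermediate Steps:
r(h) = 4*h² (r(h) = (2*h)*(2*h) = 4*h²)
k(T) = 100 - T (k(T) = 4*5² - T = 4*25 - T = 100 - T)
6*k(-7) - 30 = 6*(100 - 1*(-7)) - 30 = 6*(100 + 7) - 30 = 6*107 - 30 = 642 - 30 = 612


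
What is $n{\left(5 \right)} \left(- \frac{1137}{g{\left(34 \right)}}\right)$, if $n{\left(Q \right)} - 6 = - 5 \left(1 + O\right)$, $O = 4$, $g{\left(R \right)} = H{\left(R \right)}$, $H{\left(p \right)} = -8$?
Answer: $- \frac{21603}{8} \approx -2700.4$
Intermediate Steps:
$g{\left(R \right)} = -8$
$n{\left(Q \right)} = -19$ ($n{\left(Q \right)} = 6 - 5 \left(1 + 4\right) = 6 - 25 = -19$)
$n{\left(5 \right)} \left(- \frac{1137}{g{\left(34 \right)}}\right) = - 19 \left(- \frac{1137}{-8}\right) = - 19 \left(\left(-1137\right) \left(- \frac{1}{8}\right)\right) = \left(-19\right) \frac{1137}{8} = - \frac{21603}{8}$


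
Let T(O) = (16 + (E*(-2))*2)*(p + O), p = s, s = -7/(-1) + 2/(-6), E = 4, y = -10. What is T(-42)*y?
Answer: 0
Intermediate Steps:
s = 20/3 (s = -7*(-1) + 2*(-⅙) = 7 - ⅓ = 20/3 ≈ 6.6667)
p = 20/3 ≈ 6.6667
T(O) = 0 (T(O) = (16 + (4*(-2))*2)*(20/3 + O) = (16 - 8*2)*(20/3 + O) = (16 - 16)*(20/3 + O) = 0*(20/3 + O) = 0)
T(-42)*y = 0*(-10) = 0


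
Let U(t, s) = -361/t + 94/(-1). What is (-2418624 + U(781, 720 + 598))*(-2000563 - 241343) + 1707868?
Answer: 4235004630845722/781 ≈ 5.4225e+12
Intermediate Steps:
U(t, s) = -94 - 361/t (U(t, s) = -361/t + 94*(-1) = -361/t - 94 = -94 - 361/t)
(-2418624 + U(781, 720 + 598))*(-2000563 - 241343) + 1707868 = (-2418624 + (-94 - 361/781))*(-2000563 - 241343) + 1707868 = (-2418624 + (-94 - 361*1/781))*(-2241906) + 1707868 = (-2418624 + (-94 - 361/781))*(-2241906) + 1707868 = (-2418624 - 73775/781)*(-2241906) + 1707868 = -1889019119/781*(-2241906) + 1707868 = 4235003297000814/781 + 1707868 = 4235004630845722/781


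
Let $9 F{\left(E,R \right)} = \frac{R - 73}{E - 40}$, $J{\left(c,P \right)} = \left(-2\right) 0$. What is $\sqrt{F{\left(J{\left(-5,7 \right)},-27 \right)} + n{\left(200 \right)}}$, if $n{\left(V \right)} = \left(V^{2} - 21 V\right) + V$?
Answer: $\frac{\sqrt{1296010}}{6} \approx 189.74$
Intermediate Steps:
$J{\left(c,P \right)} = 0$
$n{\left(V \right)} = V^{2} - 20 V$
$F{\left(E,R \right)} = \frac{-73 + R}{9 \left(-40 + E\right)}$ ($F{\left(E,R \right)} = \frac{\left(R - 73\right) \frac{1}{E - 40}}{9} = \frac{\left(-73 + R\right) \frac{1}{-40 + E}}{9} = \frac{\frac{1}{-40 + E} \left(-73 + R\right)}{9} = \frac{-73 + R}{9 \left(-40 + E\right)}$)
$\sqrt{F{\left(J{\left(-5,7 \right)},-27 \right)} + n{\left(200 \right)}} = \sqrt{\frac{-73 - 27}{9 \left(-40 + 0\right)} + 200 \left(-20 + 200\right)} = \sqrt{\frac{1}{9} \frac{1}{-40} \left(-100\right) + 200 \cdot 180} = \sqrt{\frac{1}{9} \left(- \frac{1}{40}\right) \left(-100\right) + 36000} = \sqrt{\frac{5}{18} + 36000} = \sqrt{\frac{648005}{18}} = \frac{\sqrt{1296010}}{6}$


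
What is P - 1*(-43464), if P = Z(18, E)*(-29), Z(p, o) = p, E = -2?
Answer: 42942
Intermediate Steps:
P = -522 (P = 18*(-29) = -522)
P - 1*(-43464) = -522 - 1*(-43464) = -522 + 43464 = 42942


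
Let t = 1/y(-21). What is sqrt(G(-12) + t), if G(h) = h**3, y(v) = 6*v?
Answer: I*sqrt(3048206)/42 ≈ 41.569*I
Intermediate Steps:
t = -1/126 (t = 1/(6*(-21)) = 1/(-126) = -1/126 ≈ -0.0079365)
sqrt(G(-12) + t) = sqrt((-12)**3 - 1/126) = sqrt(-1728 - 1/126) = sqrt(-217729/126) = I*sqrt(3048206)/42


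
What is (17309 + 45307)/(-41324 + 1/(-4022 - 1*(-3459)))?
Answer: -35252808/23265413 ≈ -1.5152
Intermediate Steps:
(17309 + 45307)/(-41324 + 1/(-4022 - 1*(-3459))) = 62616/(-41324 + 1/(-4022 + 3459)) = 62616/(-41324 + 1/(-563)) = 62616/(-41324 - 1/563) = 62616/(-23265413/563) = 62616*(-563/23265413) = -35252808/23265413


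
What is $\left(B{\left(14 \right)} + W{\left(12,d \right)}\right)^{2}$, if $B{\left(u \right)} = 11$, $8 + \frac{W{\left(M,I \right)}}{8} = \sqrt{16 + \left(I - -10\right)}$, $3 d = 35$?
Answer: $\frac{15659}{3} - \frac{848 \sqrt{339}}{3} \approx 15.221$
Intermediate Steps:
$d = \frac{35}{3}$ ($d = \frac{1}{3} \cdot 35 = \frac{35}{3} \approx 11.667$)
$W{\left(M,I \right)} = -64 + 8 \sqrt{26 + I}$ ($W{\left(M,I \right)} = -64 + 8 \sqrt{16 + \left(I - -10\right)} = -64 + 8 \sqrt{16 + \left(I + 10\right)} = -64 + 8 \sqrt{16 + \left(10 + I\right)} = -64 + 8 \sqrt{26 + I}$)
$\left(B{\left(14 \right)} + W{\left(12,d \right)}\right)^{2} = \left(11 - \left(64 - 8 \sqrt{26 + \frac{35}{3}}\right)\right)^{2} = \left(11 - \left(64 - 8 \sqrt{\frac{113}{3}}\right)\right)^{2} = \left(11 - \left(64 - 8 \frac{\sqrt{339}}{3}\right)\right)^{2} = \left(11 - \left(64 - \frac{8 \sqrt{339}}{3}\right)\right)^{2} = \left(-53 + \frac{8 \sqrt{339}}{3}\right)^{2}$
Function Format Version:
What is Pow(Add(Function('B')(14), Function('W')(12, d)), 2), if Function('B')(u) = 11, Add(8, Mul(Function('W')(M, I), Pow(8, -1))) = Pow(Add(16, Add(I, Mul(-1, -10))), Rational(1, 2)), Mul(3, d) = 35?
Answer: Add(Rational(15659, 3), Mul(Rational(-848, 3), Pow(339, Rational(1, 2)))) ≈ 15.221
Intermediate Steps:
d = Rational(35, 3) (d = Mul(Rational(1, 3), 35) = Rational(35, 3) ≈ 11.667)
Function('W')(M, I) = Add(-64, Mul(8, Pow(Add(26, I), Rational(1, 2)))) (Function('W')(M, I) = Add(-64, Mul(8, Pow(Add(16, Add(I, Mul(-1, -10))), Rational(1, 2)))) = Add(-64, Mul(8, Pow(Add(16, Add(I, 10)), Rational(1, 2)))) = Add(-64, Mul(8, Pow(Add(16, Add(10, I)), Rational(1, 2)))) = Add(-64, Mul(8, Pow(Add(26, I), Rational(1, 2)))))
Pow(Add(Function('B')(14), Function('W')(12, d)), 2) = Pow(Add(11, Add(-64, Mul(8, Pow(Add(26, Rational(35, 3)), Rational(1, 2))))), 2) = Pow(Add(11, Add(-64, Mul(8, Pow(Rational(113, 3), Rational(1, 2))))), 2) = Pow(Add(11, Add(-64, Mul(8, Mul(Rational(1, 3), Pow(339, Rational(1, 2)))))), 2) = Pow(Add(11, Add(-64, Mul(Rational(8, 3), Pow(339, Rational(1, 2))))), 2) = Pow(Add(-53, Mul(Rational(8, 3), Pow(339, Rational(1, 2)))), 2)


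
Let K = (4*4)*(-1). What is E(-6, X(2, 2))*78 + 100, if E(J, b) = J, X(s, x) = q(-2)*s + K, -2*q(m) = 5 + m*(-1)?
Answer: -368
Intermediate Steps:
q(m) = -5/2 + m/2 (q(m) = -(5 + m*(-1))/2 = -(5 - m)/2 = -5/2 + m/2)
K = -16 (K = 16*(-1) = -16)
X(s, x) = -16 - 7*s/2 (X(s, x) = (-5/2 + (½)*(-2))*s - 16 = (-5/2 - 1)*s - 16 = -7*s/2 - 16 = -16 - 7*s/2)
E(-6, X(2, 2))*78 + 100 = -6*78 + 100 = -468 + 100 = -368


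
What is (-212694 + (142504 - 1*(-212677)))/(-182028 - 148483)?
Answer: -142487/330511 ≈ -0.43111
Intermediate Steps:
(-212694 + (142504 - 1*(-212677)))/(-182028 - 148483) = (-212694 + (142504 + 212677))/(-330511) = (-212694 + 355181)*(-1/330511) = 142487*(-1/330511) = -142487/330511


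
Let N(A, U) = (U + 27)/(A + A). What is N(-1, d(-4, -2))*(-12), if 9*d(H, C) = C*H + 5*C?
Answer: 482/3 ≈ 160.67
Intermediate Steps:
d(H, C) = 5*C/9 + C*H/9 (d(H, C) = (C*H + 5*C)/9 = (5*C + C*H)/9 = 5*C/9 + C*H/9)
N(A, U) = (27 + U)/(2*A) (N(A, U) = (27 + U)/((2*A)) = (27 + U)*(1/(2*A)) = (27 + U)/(2*A))
N(-1, d(-4, -2))*(-12) = ((1/2)*(27 + (1/9)*(-2)*(5 - 4))/(-1))*(-12) = ((1/2)*(-1)*(27 + (1/9)*(-2)*1))*(-12) = ((1/2)*(-1)*(27 - 2/9))*(-12) = ((1/2)*(-1)*(241/9))*(-12) = -241/18*(-12) = 482/3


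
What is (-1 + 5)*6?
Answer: 24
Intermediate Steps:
(-1 + 5)*6 = 4*6 = 24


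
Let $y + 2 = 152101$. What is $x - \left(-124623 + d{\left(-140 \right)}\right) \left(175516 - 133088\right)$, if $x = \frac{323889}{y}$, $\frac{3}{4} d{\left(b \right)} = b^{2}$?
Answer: $\frac{1906737207950135}{456297} \approx 4.1787 \cdot 10^{9}$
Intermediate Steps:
$y = 152099$ ($y = -2 + 152101 = 152099$)
$d{\left(b \right)} = \frac{4 b^{2}}{3}$
$x = \frac{323889}{152099} \approx 2.1295$
$x - \left(-124623 + d{\left(-140 \right)}\right) \left(175516 - 133088\right) = \frac{323889}{152099} - \left(-124623 + \frac{4 \left(-140\right)^{2}}{3}\right) \left(175516 - 133088\right) = \frac{323889}{152099} - \left(-124623 + \frac{4}{3} \cdot 19600\right) 42428 = \frac{323889}{152099} - \left(-124623 + \frac{78400}{3}\right) 42428 = \frac{323889}{152099} - \left(- \frac{295469}{3}\right) 42428 = \frac{323889}{152099} - - \frac{12536158732}{3} = \frac{323889}{152099} + \frac{12536158732}{3} = \frac{1906737207950135}{456297}$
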